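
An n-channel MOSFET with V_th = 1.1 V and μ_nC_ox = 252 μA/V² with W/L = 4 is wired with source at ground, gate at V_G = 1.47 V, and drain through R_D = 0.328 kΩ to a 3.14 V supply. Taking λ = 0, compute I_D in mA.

V_GS = V_G = 1.47 V, so V_ov = 1.47 − 1.1 = 0.37 V.
k_n = μ_nC_ox · (W/L) = 1.008 mA/V².
Assume saturation: I_D = ½ k_n V_ov² = 0.5 × 1.008 × 0.37² = 0.069 mA, giving V_DS = V_DD − I_D R_D = 3.14 − 0.069 × 0.328 = 3.12 V.
V_DS = 3.12 V ≥ V_ov = 0.37 V, confirming saturation.

I_D = 0.0690 mA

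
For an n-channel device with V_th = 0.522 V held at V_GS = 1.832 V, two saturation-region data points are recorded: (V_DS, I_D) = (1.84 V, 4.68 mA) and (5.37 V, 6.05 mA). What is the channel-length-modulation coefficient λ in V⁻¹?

λ = 0.0979 V⁻¹

With V_GS fixed, I_D ∝ (1 + λ V_DS) in saturation, so I_D2/I_D1 = (1 + λ V_DS2)/(1 + λ V_DS1).
6.05/4.68 = 1.293 = (1 + 5.37 λ)/(1 + 1.84 λ).
Solving: λ (I_D1 V_DS2 − I_D2 V_DS1) = I_D2 − I_D1, so λ = (6.05 − 4.68) / (4.68 × 5.37 − 6.05 × 1.84) = 1.37 / 14 = 0.0979 V⁻¹.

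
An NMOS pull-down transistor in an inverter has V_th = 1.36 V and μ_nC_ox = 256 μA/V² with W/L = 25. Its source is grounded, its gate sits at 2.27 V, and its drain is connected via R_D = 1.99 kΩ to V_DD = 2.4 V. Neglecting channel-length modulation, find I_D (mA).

V_GS = V_G = 2.27 V, so V_ov = 2.27 − 1.36 = 0.91 V.
k_n = μ_nC_ox · (W/L) = 6.4 mA/V².
Assume saturation: I_D = ½ k_n V_ov² = 0.5 × 6.4 × 0.91² = 2.65 mA, giving V_DS = V_DD − I_D R_D = 2.4 − 2.65 × 1.99 = -2.87 V.
But -2.87 V < V_ov = 0.91 V, so the device is actually in triode.
In triode I_D = k_n[V_ov V_DS − ½ V_DS²] and I_D = (V_DD − V_DS)/R_D. Equating: 6.37 V_DS² − 12.59 V_DS + 2.4 = 0, giving V_DS = 0.214 V (the root below V_ov).
I_D = (2.4 − 0.214) / 1.99 = 1.1 mA.

I_D = 1.10 mA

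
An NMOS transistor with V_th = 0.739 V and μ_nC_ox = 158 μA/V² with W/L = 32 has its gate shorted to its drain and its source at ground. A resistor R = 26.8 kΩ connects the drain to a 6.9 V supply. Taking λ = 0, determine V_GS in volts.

V_GS = 1.03 V

With gate tied to drain, V_GS = V_DS ≥ V_GS − V_th, so the device is in saturation.
k_n = μ_nC_ox · (W/L) = 5.056 mA/V².
KCL at the drain: ½ k_n (V_GS − V_th)² = (V_DD − V_GS)/R.
Let x = V_GS − 0.739. Then 67.8 x² + x − 6.161 = 0, giving x = 0.294 V (positive root), so V_GS = 1.03 V.
I_D = (V_DD − V_GS)/R = (6.9 − 1.03) / 26.8 = 0.219 mA.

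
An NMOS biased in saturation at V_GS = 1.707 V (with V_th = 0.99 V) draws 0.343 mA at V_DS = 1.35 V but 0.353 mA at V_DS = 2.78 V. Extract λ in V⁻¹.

λ = 0.0210 V⁻¹

With V_GS fixed, I_D ∝ (1 + λ V_DS) in saturation, so I_D2/I_D1 = (1 + λ V_DS2)/(1 + λ V_DS1).
0.353/0.343 = 1.029 = (1 + 2.78 λ)/(1 + 1.35 λ).
Solving: λ (I_D1 V_DS2 − I_D2 V_DS1) = I_D2 − I_D1, so λ = (0.353 − 0.343) / (0.343 × 2.78 − 0.353 × 1.35) = 0.01 / 0.477 = 0.021 V⁻¹.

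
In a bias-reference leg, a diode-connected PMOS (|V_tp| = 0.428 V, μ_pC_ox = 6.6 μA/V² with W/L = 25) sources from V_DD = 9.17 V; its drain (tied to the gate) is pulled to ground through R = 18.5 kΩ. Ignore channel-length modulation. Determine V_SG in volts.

V_SG = 2.52 V

With gate tied to drain, V_SG = V_SD ≥ V_SG − |V_tp|, so the device is in saturation.
k_p = μ_pC_ox · (W/L) = 0.165 mA/V².
KCL at the drain: ½ k_p (V_SG − |V_tp|)² = (V_DD − V_SG)/R.
Let x = V_SG − 0.428. Then 1.53 x² + x − 8.742 = 0, giving x = 2.09 V (positive root), so V_SG = 2.52 V.
I_D = (V_DD − V_SG)/R = (9.17 − 2.52) / 18.5 = 0.36 mA.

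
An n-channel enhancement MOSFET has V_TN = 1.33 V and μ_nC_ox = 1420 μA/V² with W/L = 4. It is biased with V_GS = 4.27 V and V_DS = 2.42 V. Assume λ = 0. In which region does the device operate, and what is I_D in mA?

Triode; I_D = 23.8 mA

k_n = μ_nC_ox · (W/L) = 5.68 mA/V².
V_ov = V_GS − V_TN = 4.27 − 1.33 = 2.94 V.
Since V_DS = 2.42 V < V_ov = 2.94 V, the device is in the triode region.
I_D = k_n [V_ov · V_DS − ½ V_DS²] = 5.68 × [2.94 × 2.42 − 0.5 × 2.42²] = 23.8 mA.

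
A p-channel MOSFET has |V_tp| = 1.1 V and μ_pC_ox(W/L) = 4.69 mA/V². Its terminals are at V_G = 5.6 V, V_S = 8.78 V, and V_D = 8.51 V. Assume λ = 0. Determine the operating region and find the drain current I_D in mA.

V_SG = V_S − V_G = 8.78 − 5.6 = 3.18 V; V_SD = V_S − V_D = 8.78 − 8.51 = 0.27 V.
V_ov = V_SG − |V_tp| = 3.18 − 1.1 = 2.08 V.
Since V_SD = 0.27 V < V_ov = 2.08 V, the device is in the triode region.
I_D = k_p [V_ov · V_SD − ½ V_SD²] = 4.69 × [2.08 × 0.27 − 0.5 × 0.27²] = 2.46 mA.

Triode; I_D = 2.46 mA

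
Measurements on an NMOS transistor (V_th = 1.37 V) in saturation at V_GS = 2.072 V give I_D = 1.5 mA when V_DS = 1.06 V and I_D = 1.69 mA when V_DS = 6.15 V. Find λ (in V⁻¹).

λ = 0.0256 V⁻¹

With V_GS fixed, I_D ∝ (1 + λ V_DS) in saturation, so I_D2/I_D1 = (1 + λ V_DS2)/(1 + λ V_DS1).
1.69/1.5 = 1.127 = (1 + 6.15 λ)/(1 + 1.06 λ).
Solving: λ (I_D1 V_DS2 − I_D2 V_DS1) = I_D2 − I_D1, so λ = (1.69 − 1.5) / (1.5 × 6.15 − 1.69 × 1.06) = 0.19 / 7.43 = 0.0256 V⁻¹.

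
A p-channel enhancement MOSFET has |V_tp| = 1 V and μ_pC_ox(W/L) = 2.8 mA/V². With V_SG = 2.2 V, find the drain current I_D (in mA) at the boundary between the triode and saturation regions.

At the boundary V_SD = V_ov = V_SG − |V_tp| = 2.2 − 1 = 1.2 V.
I_D = ½ k_p V_ov² = 0.5 × 2.8 × 1.2² = 2.02 mA.

I_D = 2.02 mA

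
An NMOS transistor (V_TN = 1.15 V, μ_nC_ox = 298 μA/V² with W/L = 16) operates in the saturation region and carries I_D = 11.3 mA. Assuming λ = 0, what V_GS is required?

V_GS = 3.33 V

k_n = μ_nC_ox · (W/L) = 4.768 mA/V².
In saturation I_D = ½ k_n (V_GS − V_TN)², so V_GS − V_TN = √(2 I_D / k_n) = √(2 × 11.3 / 4.768) = 2.18 V.
V_GS = 1.15 + 2.18 = 3.33 V.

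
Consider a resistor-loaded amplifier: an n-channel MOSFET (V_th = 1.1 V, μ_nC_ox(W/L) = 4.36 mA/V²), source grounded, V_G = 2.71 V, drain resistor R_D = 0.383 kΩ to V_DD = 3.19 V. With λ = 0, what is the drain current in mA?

I_D = 5.25 mA

V_GS = V_G = 2.71 V, so V_ov = 2.71 − 1.1 = 1.61 V.
Assume saturation: I_D = ½ k_n V_ov² = 0.5 × 4.36 × 1.61² = 5.65 mA, giving V_DS = V_DD − I_D R_D = 3.19 − 5.65 × 0.383 = 1.03 V.
But 1.03 V < V_ov = 1.61 V, so the device is actually in triode.
In triode I_D = k_n[V_ov V_DS − ½ V_DS²] and I_D = (V_DD − V_DS)/R_D. Equating: 0.835 V_DS² − 3.689 V_DS + 3.19 = 0, giving V_DS = 1.18 V (the root below V_ov).
I_D = (3.19 − 1.18) / 0.383 = 5.25 mA.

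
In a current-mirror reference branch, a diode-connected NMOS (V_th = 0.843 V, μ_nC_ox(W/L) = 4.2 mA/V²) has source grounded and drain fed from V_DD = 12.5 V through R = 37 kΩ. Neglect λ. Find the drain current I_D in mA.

With gate tied to drain, V_GS = V_DS ≥ V_GS − V_th, so the device is in saturation.
KCL at the drain: ½ k_n (V_GS − V_th)² = (V_DD − V_GS)/R.
Let x = V_GS − 0.843. Then 77.7 x² + x − 11.66 = 0, giving x = 0.381 V (positive root), so V_GS = 1.22 V.
I_D = (V_DD − V_GS)/R = (12.5 − 1.22) / 37 = 0.305 mA.

I_D = 0.305 mA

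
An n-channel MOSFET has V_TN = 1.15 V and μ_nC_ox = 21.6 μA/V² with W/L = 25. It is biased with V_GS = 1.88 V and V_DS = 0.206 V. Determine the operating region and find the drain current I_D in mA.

k_n = μ_nC_ox · (W/L) = 0.54 mA/V².
V_ov = V_GS − V_TN = 1.88 − 1.15 = 0.73 V.
Since V_DS = 0.206 V < V_ov = 0.73 V, the device is in the triode region.
I_D = k_n [V_ov · V_DS − ½ V_DS²] = 0.54 × [0.73 × 0.206 − 0.5 × 0.206²] = 0.0697 mA.

Triode; I_D = 0.0697 mA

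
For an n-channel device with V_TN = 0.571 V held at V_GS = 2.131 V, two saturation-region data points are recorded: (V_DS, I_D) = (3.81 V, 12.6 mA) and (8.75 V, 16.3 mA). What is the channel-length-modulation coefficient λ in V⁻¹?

With V_GS fixed, I_D ∝ (1 + λ V_DS) in saturation, so I_D2/I_D1 = (1 + λ V_DS2)/(1 + λ V_DS1).
16.3/12.6 = 1.294 = (1 + 8.75 λ)/(1 + 3.81 λ).
Solving: λ (I_D1 V_DS2 − I_D2 V_DS1) = I_D2 − I_D1, so λ = (16.3 − 12.6) / (12.6 × 8.75 − 16.3 × 3.81) = 3.7 / 48.1 = 0.0768 V⁻¹.

λ = 0.0768 V⁻¹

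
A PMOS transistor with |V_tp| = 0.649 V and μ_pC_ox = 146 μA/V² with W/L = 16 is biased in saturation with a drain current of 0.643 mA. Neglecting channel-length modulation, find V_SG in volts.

k_p = μ_pC_ox · (W/L) = 2.336 mA/V².
In saturation I_D = ½ k_p (V_SG − |V_tp|)², so V_SG − |V_tp| = √(2 I_D / k_p) = √(2 × 0.643 / 2.336) = 0.742 V.
V_SG = 0.649 + 0.742 = 1.39 V.

V_SG = 1.39 V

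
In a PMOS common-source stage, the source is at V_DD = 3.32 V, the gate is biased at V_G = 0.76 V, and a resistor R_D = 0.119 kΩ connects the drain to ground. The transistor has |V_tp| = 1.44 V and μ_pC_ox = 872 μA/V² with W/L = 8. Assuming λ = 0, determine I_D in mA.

V_SG = V_DD − V_G = 3.32 − 0.76 = 2.56 V, so V_ov = 2.56 − 1.44 = 1.12 V.
k_p = μ_pC_ox · (W/L) = 6.976 mA/V².
Assume saturation: I_D = ½ k_p V_ov² = 0.5 × 6.976 × 1.12² = 4.38 mA, giving V_SD = V_DD − I_D R_D = 3.32 − 4.38 × 0.119 = 2.8 V.
V_SD = 2.8 V ≥ V_ov = 1.12 V, confirming saturation.

I_D = 4.38 mA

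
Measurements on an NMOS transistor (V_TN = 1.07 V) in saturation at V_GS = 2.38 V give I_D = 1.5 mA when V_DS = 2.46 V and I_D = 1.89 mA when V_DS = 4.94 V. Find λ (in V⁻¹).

With V_GS fixed, I_D ∝ (1 + λ V_DS) in saturation, so I_D2/I_D1 = (1 + λ V_DS2)/(1 + λ V_DS1).
1.89/1.5 = 1.26 = (1 + 4.94 λ)/(1 + 2.46 λ).
Solving: λ (I_D1 V_DS2 − I_D2 V_DS1) = I_D2 − I_D1, so λ = (1.89 − 1.5) / (1.5 × 4.94 − 1.89 × 2.46) = 0.39 / 2.76 = 0.141 V⁻¹.

λ = 0.141 V⁻¹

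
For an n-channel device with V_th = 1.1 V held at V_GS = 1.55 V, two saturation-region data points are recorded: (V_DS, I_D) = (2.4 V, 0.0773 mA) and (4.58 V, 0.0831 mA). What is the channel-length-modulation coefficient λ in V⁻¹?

λ = 0.0375 V⁻¹

With V_GS fixed, I_D ∝ (1 + λ V_DS) in saturation, so I_D2/I_D1 = (1 + λ V_DS2)/(1 + λ V_DS1).
0.0831/0.0773 = 1.075 = (1 + 4.58 λ)/(1 + 2.4 λ).
Solving: λ (I_D1 V_DS2 − I_D2 V_DS1) = I_D2 − I_D1, so λ = (0.0831 − 0.0773) / (0.0773 × 4.58 − 0.0831 × 2.4) = 0.0058 / 0.155 = 0.0375 V⁻¹.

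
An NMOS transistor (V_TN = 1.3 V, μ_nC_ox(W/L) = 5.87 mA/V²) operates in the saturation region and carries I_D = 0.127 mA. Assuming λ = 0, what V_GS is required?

V_GS = 1.51 V

In saturation I_D = ½ k_n (V_GS − V_TN)², so V_GS − V_TN = √(2 I_D / k_n) = √(2 × 0.127 / 5.87) = 0.208 V.
V_GS = 1.3 + 0.208 = 1.51 V.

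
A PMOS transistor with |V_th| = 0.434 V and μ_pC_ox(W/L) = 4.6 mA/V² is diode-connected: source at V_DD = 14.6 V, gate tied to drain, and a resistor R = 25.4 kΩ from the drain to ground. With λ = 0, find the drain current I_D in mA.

I_D = 0.539 mA

With gate tied to drain, V_SG = V_SD ≥ V_SG − |V_th|, so the device is in saturation.
KCL at the drain: ½ k_p (V_SG − |V_th|)² = (V_DD − V_SG)/R.
Let x = V_SG − 0.434. Then 58.4 x² + x − 14.17 = 0, giving x = 0.484 V (positive root), so V_SG = 0.918 V.
I_D = (V_DD − V_SG)/R = (14.6 − 0.918) / 25.4 = 0.539 mA.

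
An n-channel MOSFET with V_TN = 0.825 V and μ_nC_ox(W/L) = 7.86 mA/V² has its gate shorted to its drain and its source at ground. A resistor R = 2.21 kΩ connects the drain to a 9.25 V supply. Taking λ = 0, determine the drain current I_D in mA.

With gate tied to drain, V_GS = V_DS ≥ V_GS − V_TN, so the device is in saturation.
KCL at the drain: ½ k_n (V_GS − V_TN)² = (V_DD − V_GS)/R.
Let x = V_GS − 0.825. Then 8.69 x² + x − 8.425 = 0, giving x = 0.929 V (positive root), so V_GS = 1.75 V.
I_D = (V_DD − V_GS)/R = (9.25 − 1.75) / 2.21 = 3.39 mA.

I_D = 3.39 mA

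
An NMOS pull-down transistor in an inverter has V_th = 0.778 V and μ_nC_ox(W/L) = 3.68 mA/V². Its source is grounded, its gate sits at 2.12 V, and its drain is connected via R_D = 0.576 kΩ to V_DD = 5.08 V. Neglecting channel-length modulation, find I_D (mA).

I_D = 3.31 mA

V_GS = V_G = 2.12 V, so V_ov = 2.12 − 0.778 = 1.34 V.
Assume saturation: I_D = ½ k_n V_ov² = 0.5 × 3.68 × 1.34² = 3.31 mA, giving V_DS = V_DD − I_D R_D = 5.08 − 3.31 × 0.576 = 3.17 V.
V_DS = 3.17 V ≥ V_ov = 1.34 V, confirming saturation.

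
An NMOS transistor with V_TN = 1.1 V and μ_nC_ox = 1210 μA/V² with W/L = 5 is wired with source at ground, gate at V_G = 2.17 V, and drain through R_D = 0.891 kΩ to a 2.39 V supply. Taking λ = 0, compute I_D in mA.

V_GS = V_G = 2.17 V, so V_ov = 2.17 − 1.1 = 1.07 V.
k_n = μ_nC_ox · (W/L) = 6.05 mA/V².
Assume saturation: I_D = ½ k_n V_ov² = 0.5 × 6.05 × 1.07² = 3.46 mA, giving V_DS = V_DD − I_D R_D = 2.39 − 3.46 × 0.891 = -0.696 V.
But -0.696 V < V_ov = 1.07 V, so the device is actually in triode.
In triode I_D = k_n[V_ov V_DS − ½ V_DS²] and I_D = (V_DD − V_DS)/R_D. Equating: 2.7 V_DS² − 6.768 V_DS + 2.39 = 0, giving V_DS = 0.425 V (the root below V_ov).
I_D = (2.39 − 0.425) / 0.891 = 2.21 mA.

I_D = 2.21 mA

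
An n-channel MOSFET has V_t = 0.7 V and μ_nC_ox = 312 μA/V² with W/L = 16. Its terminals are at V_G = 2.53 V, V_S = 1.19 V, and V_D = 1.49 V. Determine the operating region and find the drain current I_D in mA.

V_GS = V_G − V_S = 2.53 − 1.19 = 1.34 V; V_DS = V_D − V_S = 1.49 − 1.19 = 0.3 V.
k_n = μ_nC_ox · (W/L) = 4.992 mA/V².
V_ov = V_GS − V_t = 1.34 − 0.7 = 0.64 V.
Since V_DS = 0.3 V < V_ov = 0.64 V, the device is in the triode region.
I_D = k_n [V_ov · V_DS − ½ V_DS²] = 4.992 × [0.64 × 0.3 − 0.5 × 0.3²] = 0.734 mA.

Triode; I_D = 0.734 mA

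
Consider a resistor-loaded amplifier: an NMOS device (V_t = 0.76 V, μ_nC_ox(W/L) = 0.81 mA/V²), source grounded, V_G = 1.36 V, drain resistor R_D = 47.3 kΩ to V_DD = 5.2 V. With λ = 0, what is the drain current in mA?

I_D = 0.104 mA

V_GS = V_G = 1.36 V, so V_ov = 1.36 − 0.76 = 0.6 V.
Assume saturation: I_D = ½ k_n V_ov² = 0.5 × 0.81 × 0.6² = 0.146 mA, giving V_DS = V_DD − I_D R_D = 5.2 − 0.146 × 47.3 = -1.7 V.
But -1.7 V < V_ov = 0.6 V, so the device is actually in triode.
In triode I_D = k_n[V_ov V_DS − ½ V_DS²] and I_D = (V_DD − V_DS)/R_D. Equating: 19.2 V_DS² − 23.99 V_DS + 5.2 = 0, giving V_DS = 0.279 V (the root below V_ov).
I_D = (5.2 − 0.279) / 47.3 = 0.104 mA.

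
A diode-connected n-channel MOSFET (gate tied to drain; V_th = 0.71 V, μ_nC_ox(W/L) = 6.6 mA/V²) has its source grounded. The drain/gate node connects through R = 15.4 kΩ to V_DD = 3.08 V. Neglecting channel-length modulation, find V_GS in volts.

V_GS = 0.916 V

With gate tied to drain, V_GS = V_DS ≥ V_GS − V_th, so the device is in saturation.
KCL at the drain: ½ k_n (V_GS − V_th)² = (V_DD − V_GS)/R.
Let x = V_GS − 0.71. Then 50.8 x² + x − 2.37 = 0, giving x = 0.206 V (positive root), so V_GS = 0.916 V.
I_D = (V_DD − V_GS)/R = (3.08 − 0.916) / 15.4 = 0.14 mA.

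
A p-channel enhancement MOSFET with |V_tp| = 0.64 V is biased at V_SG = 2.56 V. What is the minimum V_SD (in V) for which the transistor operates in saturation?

The boundary between triode and saturation is V_SD = V_SG − |V_tp| = V_ov.
V_ov = 2.56 − 0.64 = 1.92 V.

V_SD,sat = 1.92 V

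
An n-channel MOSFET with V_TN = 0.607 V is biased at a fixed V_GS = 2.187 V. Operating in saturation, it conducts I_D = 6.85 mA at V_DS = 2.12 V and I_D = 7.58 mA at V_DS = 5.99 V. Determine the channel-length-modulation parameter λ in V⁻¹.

λ = 0.0292 V⁻¹

With V_GS fixed, I_D ∝ (1 + λ V_DS) in saturation, so I_D2/I_D1 = (1 + λ V_DS2)/(1 + λ V_DS1).
7.58/6.85 = 1.107 = (1 + 5.99 λ)/(1 + 2.12 λ).
Solving: λ (I_D1 V_DS2 − I_D2 V_DS1) = I_D2 − I_D1, so λ = (7.58 − 6.85) / (6.85 × 5.99 − 7.58 × 2.12) = 0.73 / 25 = 0.0292 V⁻¹.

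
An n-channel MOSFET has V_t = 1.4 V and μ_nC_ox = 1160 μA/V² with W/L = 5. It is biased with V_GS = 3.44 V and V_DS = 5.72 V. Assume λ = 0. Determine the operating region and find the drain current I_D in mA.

k_n = μ_nC_ox · (W/L) = 5.8 mA/V².
V_ov = V_GS − V_t = 3.44 − 1.4 = 2.04 V.
Since V_DS = 5.72 V ≥ V_ov = 2.04 V, the device is in saturation.
I_D = ½ k_n V_ov² = 0.5 × 5.8 × 2.04² = 12.1 mA.

Saturation; I_D = 12.1 mA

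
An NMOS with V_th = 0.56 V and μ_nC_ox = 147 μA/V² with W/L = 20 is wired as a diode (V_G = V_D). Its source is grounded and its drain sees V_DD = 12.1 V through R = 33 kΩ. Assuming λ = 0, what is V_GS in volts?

V_GS = 1.04 V

With gate tied to drain, V_GS = V_DS ≥ V_GS − V_th, so the device is in saturation.
k_n = μ_nC_ox · (W/L) = 2.94 mA/V².
KCL at the drain: ½ k_n (V_GS − V_th)² = (V_DD − V_GS)/R.
Let x = V_GS − 0.56. Then 48.5 x² + x − 11.54 = 0, giving x = 0.478 V (positive root), so V_GS = 1.04 V.
I_D = (V_DD − V_GS)/R = (12.1 − 1.04) / 33 = 0.335 mA.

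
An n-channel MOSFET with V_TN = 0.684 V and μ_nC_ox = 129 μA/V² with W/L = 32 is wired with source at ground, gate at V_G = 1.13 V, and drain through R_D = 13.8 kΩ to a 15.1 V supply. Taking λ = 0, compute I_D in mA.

I_D = 0.411 mA

V_GS = V_G = 1.13 V, so V_ov = 1.13 − 0.684 = 0.446 V.
k_n = μ_nC_ox · (W/L) = 4.128 mA/V².
Assume saturation: I_D = ½ k_n V_ov² = 0.5 × 4.128 × 0.446² = 0.411 mA, giving V_DS = V_DD − I_D R_D = 15.1 − 0.411 × 13.8 = 9.43 V.
V_DS = 9.43 V ≥ V_ov = 0.446 V, confirming saturation.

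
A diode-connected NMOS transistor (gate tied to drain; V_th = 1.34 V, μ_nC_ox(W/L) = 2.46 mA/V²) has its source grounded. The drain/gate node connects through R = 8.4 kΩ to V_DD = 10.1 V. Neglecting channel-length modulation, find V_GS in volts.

V_GS = 2.21 V

With gate tied to drain, V_GS = V_DS ≥ V_GS − V_th, so the device is in saturation.
KCL at the drain: ½ k_n (V_GS − V_th)² = (V_DD − V_GS)/R.
Let x = V_GS − 1.34. Then 10.3 x² + x − 8.76 = 0, giving x = 0.874 V (positive root), so V_GS = 2.21 V.
I_D = (V_DD − V_GS)/R = (10.1 − 2.21) / 8.4 = 0.939 mA.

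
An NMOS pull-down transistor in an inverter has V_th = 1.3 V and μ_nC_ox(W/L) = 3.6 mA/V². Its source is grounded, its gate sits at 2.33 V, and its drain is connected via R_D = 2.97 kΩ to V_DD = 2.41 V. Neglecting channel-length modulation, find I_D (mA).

I_D = 0.736 mA

V_GS = V_G = 2.33 V, so V_ov = 2.33 − 1.3 = 1.03 V.
Assume saturation: I_D = ½ k_n V_ov² = 0.5 × 3.6 × 1.03² = 1.91 mA, giving V_DS = V_DD − I_D R_D = 2.41 − 1.91 × 2.97 = -3.26 V.
But -3.26 V < V_ov = 1.03 V, so the device is actually in triode.
In triode I_D = k_n[V_ov V_DS − ½ V_DS²] and I_D = (V_DD − V_DS)/R_D. Equating: 5.35 V_DS² − 12.01 V_DS + 2.41 = 0, giving V_DS = 0.223 V (the root below V_ov).
I_D = (2.41 − 0.223) / 2.97 = 0.736 mA.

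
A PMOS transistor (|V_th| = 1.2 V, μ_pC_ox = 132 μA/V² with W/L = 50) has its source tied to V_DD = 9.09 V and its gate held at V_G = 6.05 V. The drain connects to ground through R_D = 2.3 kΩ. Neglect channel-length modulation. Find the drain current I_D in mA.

I_D = 3.80 mA

V_SG = V_DD − V_G = 9.09 − 6.05 = 3.04 V, so V_ov = 3.04 − 1.2 = 1.84 V.
k_p = μ_pC_ox · (W/L) = 6.6 mA/V².
Assume saturation: I_D = ½ k_p V_ov² = 0.5 × 6.6 × 1.84² = 11.2 mA, giving V_SD = V_DD − I_D R_D = 9.09 − 11.2 × 2.3 = -16.6 V.
But -16.6 V < V_ov = 1.84 V, so the device is actually in triode.
In triode I_D = k_p[V_ov V_SD − ½ V_SD²] and I_D = (V_DD − V_SD)/R_D. Equating: 7.59 V_SD² − 28.93 V_SD + 9.09 = 0, giving V_SD = 0.346 V (the root below V_ov).
I_D = (9.09 − 0.346) / 2.3 = 3.8 mA.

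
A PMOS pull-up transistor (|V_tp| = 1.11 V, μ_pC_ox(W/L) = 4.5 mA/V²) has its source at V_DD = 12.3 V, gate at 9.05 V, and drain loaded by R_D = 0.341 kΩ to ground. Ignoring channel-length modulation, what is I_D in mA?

V_SG = V_DD − V_G = 12.3 − 9.05 = 3.25 V, so V_ov = 3.25 − 1.11 = 2.14 V.
Assume saturation: I_D = ½ k_p V_ov² = 0.5 × 4.5 × 2.14² = 10.3 mA, giving V_SD = V_DD − I_D R_D = 12.3 − 10.3 × 0.341 = 8.79 V.
V_SD = 8.79 V ≥ V_ov = 2.14 V, confirming saturation.

I_D = 10.3 mA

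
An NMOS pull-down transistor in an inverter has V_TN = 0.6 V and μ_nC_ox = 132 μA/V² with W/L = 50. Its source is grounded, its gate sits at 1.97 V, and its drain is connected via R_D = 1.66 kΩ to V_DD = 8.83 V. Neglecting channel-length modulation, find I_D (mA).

I_D = 4.87 mA

V_GS = V_G = 1.97 V, so V_ov = 1.97 − 0.6 = 1.37 V.
k_n = μ_nC_ox · (W/L) = 6.6 mA/V².
Assume saturation: I_D = ½ k_n V_ov² = 0.5 × 6.6 × 1.37² = 6.19 mA, giving V_DS = V_DD − I_D R_D = 8.83 − 6.19 × 1.66 = -1.45 V.
But -1.45 V < V_ov = 1.37 V, so the device is actually in triode.
In triode I_D = k_n[V_ov V_DS − ½ V_DS²] and I_D = (V_DD − V_DS)/R_D. Equating: 5.48 V_DS² − 16.01 V_DS + 8.83 = 0, giving V_DS = 0.738 V (the root below V_ov).
I_D = (8.83 − 0.738) / 1.66 = 4.87 mA.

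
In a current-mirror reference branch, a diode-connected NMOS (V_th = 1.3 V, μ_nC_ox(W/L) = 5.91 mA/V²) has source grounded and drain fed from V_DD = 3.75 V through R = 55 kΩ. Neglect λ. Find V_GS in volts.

V_GS = 1.42 V

With gate tied to drain, V_GS = V_DS ≥ V_GS − V_th, so the device is in saturation.
KCL at the drain: ½ k_n (V_GS − V_th)² = (V_DD − V_GS)/R.
Let x = V_GS − 1.3. Then 163 x² + x − 2.45 = 0, giving x = 0.12 V (positive root), so V_GS = 1.42 V.
I_D = (V_DD − V_GS)/R = (3.75 − 1.42) / 55 = 0.0424 mA.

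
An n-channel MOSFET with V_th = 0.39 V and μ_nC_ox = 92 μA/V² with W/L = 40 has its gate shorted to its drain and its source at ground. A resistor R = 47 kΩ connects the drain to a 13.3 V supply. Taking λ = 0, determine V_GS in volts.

V_GS = 0.771 V

With gate tied to drain, V_GS = V_DS ≥ V_GS − V_th, so the device is in saturation.
k_n = μ_nC_ox · (W/L) = 3.68 mA/V².
KCL at the drain: ½ k_n (V_GS − V_th)² = (V_DD − V_GS)/R.
Let x = V_GS − 0.39. Then 86.5 x² + x − 12.91 = 0, giving x = 0.381 V (positive root), so V_GS = 0.771 V.
I_D = (V_DD − V_GS)/R = (13.3 − 0.771) / 47 = 0.267 mA.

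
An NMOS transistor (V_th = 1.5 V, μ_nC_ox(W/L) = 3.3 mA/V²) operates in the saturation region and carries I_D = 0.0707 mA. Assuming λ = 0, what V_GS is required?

In saturation I_D = ½ k_n (V_GS − V_th)², so V_GS − V_th = √(2 I_D / k_n) = √(2 × 0.0707 / 3.3) = 0.207 V.
V_GS = 1.5 + 0.207 = 1.71 V.

V_GS = 1.71 V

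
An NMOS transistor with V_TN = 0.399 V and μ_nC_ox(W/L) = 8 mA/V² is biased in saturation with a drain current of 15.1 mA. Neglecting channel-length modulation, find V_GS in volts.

In saturation I_D = ½ k_n (V_GS − V_TN)², so V_GS − V_TN = √(2 I_D / k_n) = √(2 × 15.1 / 8) = 1.94 V.
V_GS = 0.399 + 1.94 = 2.34 V.

V_GS = 2.34 V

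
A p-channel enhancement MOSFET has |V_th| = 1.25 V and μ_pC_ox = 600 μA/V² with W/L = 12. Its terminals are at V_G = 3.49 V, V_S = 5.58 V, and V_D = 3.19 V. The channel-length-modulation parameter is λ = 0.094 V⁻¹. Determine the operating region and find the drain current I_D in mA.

V_SG = V_S − V_G = 5.58 − 3.49 = 2.09 V; V_SD = V_S − V_D = 5.58 − 3.19 = 2.39 V.
k_p = μ_pC_ox · (W/L) = 7.2 mA/V².
V_ov = V_SG − |V_th| = 2.09 − 1.25 = 0.84 V.
Since V_SD = 2.39 V ≥ V_ov = 0.84 V, the device is in saturation.
I_D = ½ k_p V_ov² (1 + λ V_SD) = 0.5 × 7.2 × 0.84² × (1 + 0.094 × 2.39) = 3.11 mA.

Saturation; I_D = 3.11 mA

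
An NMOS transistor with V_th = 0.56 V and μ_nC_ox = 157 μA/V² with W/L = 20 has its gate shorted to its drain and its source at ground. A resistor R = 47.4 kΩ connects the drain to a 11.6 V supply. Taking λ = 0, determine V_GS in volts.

V_GS = 0.939 V

With gate tied to drain, V_GS = V_DS ≥ V_GS − V_th, so the device is in saturation.
k_n = μ_nC_ox · (W/L) = 3.14 mA/V².
KCL at the drain: ½ k_n (V_GS − V_th)² = (V_DD − V_GS)/R.
Let x = V_GS − 0.56. Then 74.4 x² + x − 11.04 = 0, giving x = 0.379 V (positive root), so V_GS = 0.939 V.
I_D = (V_DD − V_GS)/R = (11.6 − 0.939) / 47.4 = 0.225 mA.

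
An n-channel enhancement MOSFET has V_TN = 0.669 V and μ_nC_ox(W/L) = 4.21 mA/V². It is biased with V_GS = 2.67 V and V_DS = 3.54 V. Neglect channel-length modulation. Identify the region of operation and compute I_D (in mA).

V_ov = V_GS − V_TN = 2.67 − 0.669 = 2 V.
Since V_DS = 3.54 V ≥ V_ov = 2 V, the device is in saturation.
I_D = ½ k_n V_ov² = 0.5 × 4.21 × 2² = 8.43 mA.

Saturation; I_D = 8.43 mA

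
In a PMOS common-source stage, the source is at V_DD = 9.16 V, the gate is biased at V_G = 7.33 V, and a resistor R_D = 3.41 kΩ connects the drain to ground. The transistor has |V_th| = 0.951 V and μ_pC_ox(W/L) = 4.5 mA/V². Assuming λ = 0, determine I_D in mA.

V_SG = V_DD − V_G = 9.16 − 7.33 = 1.83 V, so V_ov = 1.83 − 0.951 = 0.879 V.
Assume saturation: I_D = ½ k_p V_ov² = 0.5 × 4.5 × 0.879² = 1.74 mA, giving V_SD = V_DD − I_D R_D = 9.16 − 1.74 × 3.41 = 3.23 V.
V_SD = 3.23 V ≥ V_ov = 0.879 V, confirming saturation.

I_D = 1.74 mA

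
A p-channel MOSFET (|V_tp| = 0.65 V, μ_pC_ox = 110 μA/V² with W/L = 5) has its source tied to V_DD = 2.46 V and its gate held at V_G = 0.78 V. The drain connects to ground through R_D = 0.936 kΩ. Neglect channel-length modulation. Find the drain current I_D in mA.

V_SG = V_DD − V_G = 2.46 − 0.78 = 1.68 V, so V_ov = 1.68 − 0.65 = 1.03 V.
k_p = μ_pC_ox · (W/L) = 0.55 mA/V².
Assume saturation: I_D = ½ k_p V_ov² = 0.5 × 0.55 × 1.03² = 0.292 mA, giving V_SD = V_DD − I_D R_D = 2.46 − 0.292 × 0.936 = 2.19 V.
V_SD = 2.19 V ≥ V_ov = 1.03 V, confirming saturation.

I_D = 0.292 mA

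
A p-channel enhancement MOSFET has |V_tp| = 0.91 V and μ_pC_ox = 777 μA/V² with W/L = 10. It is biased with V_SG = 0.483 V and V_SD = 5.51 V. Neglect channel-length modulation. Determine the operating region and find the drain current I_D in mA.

Cutoff; I_D = 0 mA

V_SG = 0.483 V < |V_tp| = 0.91 V, so the transistor is in cutoff.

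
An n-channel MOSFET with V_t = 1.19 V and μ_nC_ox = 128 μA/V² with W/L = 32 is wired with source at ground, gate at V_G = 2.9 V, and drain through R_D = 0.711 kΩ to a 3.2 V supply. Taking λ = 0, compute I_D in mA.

V_GS = V_G = 2.9 V, so V_ov = 2.9 − 1.19 = 1.71 V.
k_n = μ_nC_ox · (W/L) = 4.096 mA/V².
Assume saturation: I_D = ½ k_n V_ov² = 0.5 × 4.096 × 1.71² = 5.99 mA, giving V_DS = V_DD − I_D R_D = 3.2 − 5.99 × 0.711 = -1.06 V.
But -1.06 V < V_ov = 1.71 V, so the device is actually in triode.
In triode I_D = k_n[V_ov V_DS − ½ V_DS²] and I_D = (V_DD − V_DS)/R_D. Equating: 1.46 V_DS² − 5.98 V_DS + 3.2 = 0, giving V_DS = 0.633 V (the root below V_ov).
I_D = (3.2 − 0.633) / 0.711 = 3.61 mA.

I_D = 3.61 mA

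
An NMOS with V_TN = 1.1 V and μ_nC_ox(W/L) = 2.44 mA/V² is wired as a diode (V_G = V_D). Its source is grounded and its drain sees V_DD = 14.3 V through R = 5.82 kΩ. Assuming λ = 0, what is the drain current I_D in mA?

With gate tied to drain, V_GS = V_DS ≥ V_GS − V_TN, so the device is in saturation.
KCL at the drain: ½ k_n (V_GS − V_TN)² = (V_DD − V_GS)/R.
Let x = V_GS − 1.1. Then 7.1 x² + x − 13.2 = 0, giving x = 1.29 V (positive root), so V_GS = 2.39 V.
I_D = (V_DD − V_GS)/R = (14.3 − 2.39) / 5.82 = 2.05 mA.

I_D = 2.05 mA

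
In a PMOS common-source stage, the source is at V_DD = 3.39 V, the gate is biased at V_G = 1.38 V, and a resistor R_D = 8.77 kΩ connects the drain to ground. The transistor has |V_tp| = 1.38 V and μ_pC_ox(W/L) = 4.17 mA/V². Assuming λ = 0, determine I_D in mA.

V_SG = V_DD − V_G = 3.39 − 1.38 = 2.01 V, so V_ov = 2.01 − 1.38 = 0.63 V.
Assume saturation: I_D = ½ k_p V_ov² = 0.5 × 4.17 × 0.63² = 0.828 mA, giving V_SD = V_DD − I_D R_D = 3.39 − 0.828 × 8.77 = -3.87 V.
But -3.87 V < V_ov = 0.63 V, so the device is actually in triode.
In triode I_D = k_p[V_ov V_SD − ½ V_SD²] and I_D = (V_DD − V_SD)/R_D. Equating: 18.3 V_SD² − 24.04 V_SD + 3.39 = 0, giving V_SD = 0.161 V (the root below V_ov).
I_D = (3.39 − 0.161) / 8.77 = 0.368 mA.

I_D = 0.368 mA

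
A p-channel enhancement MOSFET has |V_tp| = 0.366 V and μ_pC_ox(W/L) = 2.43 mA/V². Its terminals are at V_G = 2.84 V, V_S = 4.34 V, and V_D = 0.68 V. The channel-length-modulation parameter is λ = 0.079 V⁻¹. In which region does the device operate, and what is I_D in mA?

Saturation; I_D = 2.01 mA

V_SG = V_S − V_G = 4.34 − 2.84 = 1.5 V; V_SD = V_S − V_D = 4.34 − 0.68 = 3.66 V.
V_ov = V_SG − |V_tp| = 1.5 − 0.366 = 1.13 V.
Since V_SD = 3.66 V ≥ V_ov = 1.13 V, the device is in saturation.
I_D = ½ k_p V_ov² (1 + λ V_SD) = 0.5 × 2.43 × 1.13² × (1 + 0.079 × 3.66) = 2.01 mA.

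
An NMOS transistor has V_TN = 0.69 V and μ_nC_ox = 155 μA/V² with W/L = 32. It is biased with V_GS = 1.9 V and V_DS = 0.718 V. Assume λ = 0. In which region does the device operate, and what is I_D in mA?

k_n = μ_nC_ox · (W/L) = 4.96 mA/V².
V_ov = V_GS − V_TN = 1.9 − 0.69 = 1.21 V.
Since V_DS = 0.718 V < V_ov = 1.21 V, the device is in the triode region.
I_D = k_n [V_ov · V_DS − ½ V_DS²] = 4.96 × [1.21 × 0.718 − 0.5 × 0.718²] = 3.03 mA.

Triode; I_D = 3.03 mA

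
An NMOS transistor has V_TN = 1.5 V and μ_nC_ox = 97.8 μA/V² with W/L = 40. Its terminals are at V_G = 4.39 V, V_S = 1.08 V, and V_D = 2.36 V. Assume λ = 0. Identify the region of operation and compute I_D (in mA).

Triode; I_D = 5.86 mA

V_GS = V_G − V_S = 4.39 − 1.08 = 3.31 V; V_DS = V_D − V_S = 2.36 − 1.08 = 1.28 V.
k_n = μ_nC_ox · (W/L) = 3.912 mA/V².
V_ov = V_GS − V_TN = 3.31 − 1.5 = 1.81 V.
Since V_DS = 1.28 V < V_ov = 1.81 V, the device is in the triode region.
I_D = k_n [V_ov · V_DS − ½ V_DS²] = 3.912 × [1.81 × 1.28 − 0.5 × 1.28²] = 5.86 mA.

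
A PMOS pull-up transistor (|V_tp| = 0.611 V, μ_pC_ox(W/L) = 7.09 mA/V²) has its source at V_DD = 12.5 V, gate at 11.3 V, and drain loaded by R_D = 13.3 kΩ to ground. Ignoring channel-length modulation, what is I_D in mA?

V_SG = V_DD − V_G = 12.5 − 11.3 = 1.2 V, so V_ov = 1.2 − 0.611 = 0.589 V.
Assume saturation: I_D = ½ k_p V_ov² = 0.5 × 7.09 × 0.589² = 1.23 mA, giving V_SD = V_DD − I_D R_D = 12.5 − 1.23 × 13.3 = -3.86 V.
But -3.86 V < V_ov = 0.589 V, so the device is actually in triode.
In triode I_D = k_p[V_ov V_SD − ½ V_SD²] and I_D = (V_DD − V_SD)/R_D. Equating: 47.1 V_SD² − 56.54 V_SD + 12.5 = 0, giving V_SD = 0.292 V (the root below V_ov).
I_D = (12.5 − 0.292) / 13.3 = 0.918 mA.

I_D = 0.918 mA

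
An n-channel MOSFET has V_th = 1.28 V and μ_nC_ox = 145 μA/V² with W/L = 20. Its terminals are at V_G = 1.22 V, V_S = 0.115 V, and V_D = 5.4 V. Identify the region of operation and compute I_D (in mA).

Cutoff; I_D = 0 mA

V_GS = V_G − V_S = 1.22 − 0.115 = 1.1 V; V_DS = V_D − V_S = 5.4 − 0.115 = 5.29 V.
V_GS = 1.1 V < V_th = 1.28 V, so the transistor is in cutoff.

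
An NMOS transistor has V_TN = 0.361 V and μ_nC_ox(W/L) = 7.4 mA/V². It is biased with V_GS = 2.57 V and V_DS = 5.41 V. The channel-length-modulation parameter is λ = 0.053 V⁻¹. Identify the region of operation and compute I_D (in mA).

Saturation; I_D = 23.2 mA

V_ov = V_GS − V_TN = 2.57 − 0.361 = 2.21 V.
Since V_DS = 5.41 V ≥ V_ov = 2.21 V, the device is in saturation.
I_D = ½ k_n V_ov² (1 + λ V_DS) = 0.5 × 7.4 × 2.21² × (1 + 0.053 × 5.41) = 23.2 mA.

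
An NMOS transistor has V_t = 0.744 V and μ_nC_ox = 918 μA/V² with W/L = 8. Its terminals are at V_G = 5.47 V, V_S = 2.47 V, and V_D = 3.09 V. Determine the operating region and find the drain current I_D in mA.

V_GS = V_G − V_S = 5.47 − 2.47 = 3 V; V_DS = V_D − V_S = 3.09 − 2.47 = 0.62 V.
k_n = μ_nC_ox · (W/L) = 7.344 mA/V².
V_ov = V_GS − V_t = 3 − 0.744 = 2.26 V.
Since V_DS = 0.62 V < V_ov = 2.26 V, the device is in the triode region.
I_D = k_n [V_ov · V_DS − ½ V_DS²] = 7.344 × [2.26 × 0.62 − 0.5 × 0.62²] = 8.86 mA.

Triode; I_D = 8.86 mA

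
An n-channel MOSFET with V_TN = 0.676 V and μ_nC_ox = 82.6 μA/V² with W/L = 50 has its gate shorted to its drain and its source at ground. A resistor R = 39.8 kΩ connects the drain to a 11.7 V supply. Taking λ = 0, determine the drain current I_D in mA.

I_D = 0.268 mA

With gate tied to drain, V_GS = V_DS ≥ V_GS − V_TN, so the device is in saturation.
k_n = μ_nC_ox · (W/L) = 4.13 mA/V².
KCL at the drain: ½ k_n (V_GS − V_TN)² = (V_DD − V_GS)/R.
Let x = V_GS − 0.676. Then 82.2 x² + x − 11.02 = 0, giving x = 0.36 V (positive root), so V_GS = 1.04 V.
I_D = (V_DD − V_GS)/R = (11.7 − 1.04) / 39.8 = 0.268 mA.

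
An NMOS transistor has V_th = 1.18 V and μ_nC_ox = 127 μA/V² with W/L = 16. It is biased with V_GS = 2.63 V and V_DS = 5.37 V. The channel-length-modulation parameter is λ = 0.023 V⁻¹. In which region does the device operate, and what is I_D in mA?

k_n = μ_nC_ox · (W/L) = 2.032 mA/V².
V_ov = V_GS − V_th = 2.63 − 1.18 = 1.45 V.
Since V_DS = 5.37 V ≥ V_ov = 1.45 V, the device is in saturation.
I_D = ½ k_n V_ov² (1 + λ V_DS) = 0.5 × 2.032 × 1.45² × (1 + 0.023 × 5.37) = 2.4 mA.

Saturation; I_D = 2.40 mA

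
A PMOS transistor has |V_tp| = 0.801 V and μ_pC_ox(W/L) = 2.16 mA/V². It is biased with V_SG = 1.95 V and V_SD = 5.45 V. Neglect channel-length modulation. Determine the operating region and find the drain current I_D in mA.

Saturation; I_D = 1.43 mA

V_ov = V_SG − |V_tp| = 1.95 − 0.801 = 1.15 V.
Since V_SD = 5.45 V ≥ V_ov = 1.15 V, the device is in saturation.
I_D = ½ k_p V_ov² = 0.5 × 2.16 × 1.15² = 1.43 mA.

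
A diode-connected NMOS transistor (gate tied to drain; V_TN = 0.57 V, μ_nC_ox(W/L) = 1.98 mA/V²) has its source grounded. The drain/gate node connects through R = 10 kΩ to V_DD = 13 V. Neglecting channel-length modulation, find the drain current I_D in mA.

I_D = 1.14 mA

With gate tied to drain, V_GS = V_DS ≥ V_GS − V_TN, so the device is in saturation.
KCL at the drain: ½ k_n (V_GS − V_TN)² = (V_DD − V_GS)/R.
Let x = V_GS − 0.57. Then 9.9 x² + x − 12.43 = 0, giving x = 1.07 V (positive root), so V_GS = 1.64 V.
I_D = (V_DD − V_GS)/R = (13 − 1.64) / 10 = 1.14 mA.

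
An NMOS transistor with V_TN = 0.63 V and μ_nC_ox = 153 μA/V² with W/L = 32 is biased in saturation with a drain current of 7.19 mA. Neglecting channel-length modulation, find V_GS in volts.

V_GS = 2.34 V

k_n = μ_nC_ox · (W/L) = 4.896 mA/V².
In saturation I_D = ½ k_n (V_GS − V_TN)², so V_GS − V_TN = √(2 I_D / k_n) = √(2 × 7.19 / 4.896) = 1.71 V.
V_GS = 0.63 + 1.71 = 2.34 V.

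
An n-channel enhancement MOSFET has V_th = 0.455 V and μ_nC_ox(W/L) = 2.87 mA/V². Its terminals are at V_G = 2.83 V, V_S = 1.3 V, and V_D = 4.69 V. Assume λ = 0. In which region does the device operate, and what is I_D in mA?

Saturation; I_D = 1.66 mA

V_GS = V_G − V_S = 2.83 − 1.3 = 1.53 V; V_DS = V_D − V_S = 4.69 − 1.3 = 3.39 V.
V_ov = V_GS − V_th = 1.53 − 0.455 = 1.07 V.
Since V_DS = 3.39 V ≥ V_ov = 1.07 V, the device is in saturation.
I_D = ½ k_n V_ov² = 0.5 × 2.87 × 1.07² = 1.66 mA.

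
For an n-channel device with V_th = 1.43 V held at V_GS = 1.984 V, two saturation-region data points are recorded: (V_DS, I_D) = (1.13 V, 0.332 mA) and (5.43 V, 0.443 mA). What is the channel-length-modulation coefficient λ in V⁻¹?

With V_GS fixed, I_D ∝ (1 + λ V_DS) in saturation, so I_D2/I_D1 = (1 + λ V_DS2)/(1 + λ V_DS1).
0.443/0.332 = 1.334 = (1 + 5.43 λ)/(1 + 1.13 λ).
Solving: λ (I_D1 V_DS2 − I_D2 V_DS1) = I_D2 − I_D1, so λ = (0.443 − 0.332) / (0.332 × 5.43 − 0.443 × 1.13) = 0.111 / 1.3 = 0.0852 V⁻¹.

λ = 0.0852 V⁻¹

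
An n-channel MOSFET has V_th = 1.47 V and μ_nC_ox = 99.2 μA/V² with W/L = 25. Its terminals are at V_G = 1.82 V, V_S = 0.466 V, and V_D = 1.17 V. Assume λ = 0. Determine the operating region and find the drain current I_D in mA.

Cutoff; I_D = 0 mA

V_GS = V_G − V_S = 1.82 − 0.466 = 1.35 V; V_DS = V_D − V_S = 1.17 − 0.466 = 0.704 V.
V_GS = 1.35 V < V_th = 1.47 V, so the transistor is in cutoff.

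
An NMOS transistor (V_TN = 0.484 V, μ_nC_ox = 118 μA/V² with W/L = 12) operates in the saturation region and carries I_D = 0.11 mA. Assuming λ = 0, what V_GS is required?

k_n = μ_nC_ox · (W/L) = 1.416 mA/V².
In saturation I_D = ½ k_n (V_GS − V_TN)², so V_GS − V_TN = √(2 I_D / k_n) = √(2 × 0.11 / 1.416) = 0.394 V.
V_GS = 0.484 + 0.394 = 0.878 V.

V_GS = 0.878 V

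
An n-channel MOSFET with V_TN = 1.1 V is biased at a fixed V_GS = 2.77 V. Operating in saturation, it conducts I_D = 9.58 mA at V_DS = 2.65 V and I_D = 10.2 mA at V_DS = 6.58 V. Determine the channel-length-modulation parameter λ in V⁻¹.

With V_GS fixed, I_D ∝ (1 + λ V_DS) in saturation, so I_D2/I_D1 = (1 + λ V_DS2)/(1 + λ V_DS1).
10.2/9.58 = 1.065 = (1 + 6.58 λ)/(1 + 2.65 λ).
Solving: λ (I_D1 V_DS2 − I_D2 V_DS1) = I_D2 − I_D1, so λ = (10.2 − 9.58) / (9.58 × 6.58 − 10.2 × 2.65) = 0.62 / 36 = 0.0172 V⁻¹.

λ = 0.0172 V⁻¹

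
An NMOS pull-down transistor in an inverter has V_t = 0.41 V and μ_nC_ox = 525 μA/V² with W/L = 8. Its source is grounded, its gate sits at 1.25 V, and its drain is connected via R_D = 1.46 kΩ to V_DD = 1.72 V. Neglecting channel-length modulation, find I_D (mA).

I_D = 0.948 mA

V_GS = V_G = 1.25 V, so V_ov = 1.25 − 0.41 = 0.84 V.
k_n = μ_nC_ox · (W/L) = 4.2 mA/V².
Assume saturation: I_D = ½ k_n V_ov² = 0.5 × 4.2 × 0.84² = 1.48 mA, giving V_DS = V_DD − I_D R_D = 1.72 − 1.48 × 1.46 = -0.443 V.
But -0.443 V < V_ov = 0.84 V, so the device is actually in triode.
In triode I_D = k_n[V_ov V_DS − ½ V_DS²] and I_D = (V_DD − V_DS)/R_D. Equating: 3.07 V_DS² − 6.151 V_DS + 1.72 = 0, giving V_DS = 0.336 V (the root below V_ov).
I_D = (1.72 − 0.336) / 1.46 = 0.948 mA.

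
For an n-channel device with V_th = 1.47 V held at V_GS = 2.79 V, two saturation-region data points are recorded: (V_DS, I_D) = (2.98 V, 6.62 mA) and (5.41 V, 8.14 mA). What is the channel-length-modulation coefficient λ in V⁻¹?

With V_GS fixed, I_D ∝ (1 + λ V_DS) in saturation, so I_D2/I_D1 = (1 + λ V_DS2)/(1 + λ V_DS1).
8.14/6.62 = 1.23 = (1 + 5.41 λ)/(1 + 2.98 λ).
Solving: λ (I_D1 V_DS2 − I_D2 V_DS1) = I_D2 − I_D1, so λ = (8.14 − 6.62) / (6.62 × 5.41 − 8.14 × 2.98) = 1.52 / 11.6 = 0.132 V⁻¹.

λ = 0.132 V⁻¹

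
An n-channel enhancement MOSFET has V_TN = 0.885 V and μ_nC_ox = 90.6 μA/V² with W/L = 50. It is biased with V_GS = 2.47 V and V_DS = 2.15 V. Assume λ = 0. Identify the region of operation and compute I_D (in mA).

Saturation; I_D = 5.69 mA

k_n = μ_nC_ox · (W/L) = 4.53 mA/V².
V_ov = V_GS − V_TN = 2.47 − 0.885 = 1.59 V.
Since V_DS = 2.15 V ≥ V_ov = 1.59 V, the device is in saturation.
I_D = ½ k_n V_ov² = 0.5 × 4.53 × 1.59² = 5.69 mA.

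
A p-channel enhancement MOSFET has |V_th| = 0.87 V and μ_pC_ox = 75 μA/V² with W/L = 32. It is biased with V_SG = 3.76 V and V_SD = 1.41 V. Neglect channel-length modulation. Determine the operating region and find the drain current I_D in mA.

Triode; I_D = 7.39 mA

k_p = μ_pC_ox · (W/L) = 2.4 mA/V².
V_ov = V_SG − |V_th| = 3.76 − 0.87 = 2.89 V.
Since V_SD = 1.41 V < V_ov = 2.89 V, the device is in the triode region.
I_D = k_p [V_ov · V_SD − ½ V_SD²] = 2.4 × [2.89 × 1.41 − 0.5 × 1.41²] = 7.39 mA.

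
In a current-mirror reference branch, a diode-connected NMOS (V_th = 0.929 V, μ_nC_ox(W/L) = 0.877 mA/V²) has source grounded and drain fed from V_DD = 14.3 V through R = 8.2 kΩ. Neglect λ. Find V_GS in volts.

With gate tied to drain, V_GS = V_DS ≥ V_GS − V_th, so the device is in saturation.
KCL at the drain: ½ k_n (V_GS − V_th)² = (V_DD − V_GS)/R.
Let x = V_GS − 0.929. Then 3.6 x² + x − 13.37 = 0, giving x = 1.79 V (positive root), so V_GS = 2.72 V.
I_D = (V_DD − V_GS)/R = (14.3 − 2.72) / 8.2 = 1.41 mA.

V_GS = 2.72 V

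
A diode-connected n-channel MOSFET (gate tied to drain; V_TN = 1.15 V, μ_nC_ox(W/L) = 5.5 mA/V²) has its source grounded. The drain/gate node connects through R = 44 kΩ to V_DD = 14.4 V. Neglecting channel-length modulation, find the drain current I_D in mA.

I_D = 0.294 mA

With gate tied to drain, V_GS = V_DS ≥ V_GS − V_TN, so the device is in saturation.
KCL at the drain: ½ k_n (V_GS − V_TN)² = (V_DD − V_GS)/R.
Let x = V_GS − 1.15. Then 121 x² + x − 13.25 = 0, giving x = 0.327 V (positive root), so V_GS = 1.48 V.
I_D = (V_DD − V_GS)/R = (14.4 − 1.48) / 44 = 0.294 mA.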